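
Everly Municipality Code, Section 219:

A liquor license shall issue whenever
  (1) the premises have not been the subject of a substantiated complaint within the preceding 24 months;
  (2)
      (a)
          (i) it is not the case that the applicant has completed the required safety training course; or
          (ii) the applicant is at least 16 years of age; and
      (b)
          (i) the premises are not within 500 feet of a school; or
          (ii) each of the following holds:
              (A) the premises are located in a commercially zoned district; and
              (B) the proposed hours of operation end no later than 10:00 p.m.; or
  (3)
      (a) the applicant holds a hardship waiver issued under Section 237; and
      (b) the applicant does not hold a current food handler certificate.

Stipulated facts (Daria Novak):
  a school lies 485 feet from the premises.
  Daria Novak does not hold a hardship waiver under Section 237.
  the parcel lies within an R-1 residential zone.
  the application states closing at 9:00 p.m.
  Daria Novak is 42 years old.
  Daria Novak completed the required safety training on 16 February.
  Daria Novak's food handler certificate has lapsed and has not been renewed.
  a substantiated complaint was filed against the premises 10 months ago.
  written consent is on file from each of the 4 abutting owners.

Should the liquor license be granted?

No — denied.

(1) no complaint in 24 mo. — fails.
(i) not (safety training) — not met.
(ii) age ≥ 16 — met.
(a): F OR T → true.
(i) ≥500 ft from school — fails.
(A) commercially zoned — not met.
(B) closes by 10 p.m. — satisfied.
So (ii) is not satisfied (F AND T).
(b) = F OR F = false.
(2): T AND F → false.
(a) hardship waiver — fails.
(b) not (food handler cert.) — met.
(3): F AND T → false.
So Overall is not satisfied (F OR F OR F).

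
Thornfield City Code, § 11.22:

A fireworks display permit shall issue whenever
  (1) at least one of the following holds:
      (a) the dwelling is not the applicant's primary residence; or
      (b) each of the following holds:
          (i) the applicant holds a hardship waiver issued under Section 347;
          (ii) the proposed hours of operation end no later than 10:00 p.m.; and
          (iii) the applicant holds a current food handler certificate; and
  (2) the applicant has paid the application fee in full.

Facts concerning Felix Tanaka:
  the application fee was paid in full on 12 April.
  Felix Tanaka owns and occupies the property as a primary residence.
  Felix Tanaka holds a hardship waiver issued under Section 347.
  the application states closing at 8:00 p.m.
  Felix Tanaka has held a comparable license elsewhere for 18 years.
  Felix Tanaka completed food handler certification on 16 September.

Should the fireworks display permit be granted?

Yes — granted.

(a) not (primary residence) — not satisfied.
(i) hardship waiver — satisfied.
(ii) closes by 10 p.m. — met.
(iii) food handler cert. — met.
So (b) is satisfied (T AND T AND T).
So (1) is satisfied (F OR T).
(2) fee paid — satisfied.
Overall: T AND T → true.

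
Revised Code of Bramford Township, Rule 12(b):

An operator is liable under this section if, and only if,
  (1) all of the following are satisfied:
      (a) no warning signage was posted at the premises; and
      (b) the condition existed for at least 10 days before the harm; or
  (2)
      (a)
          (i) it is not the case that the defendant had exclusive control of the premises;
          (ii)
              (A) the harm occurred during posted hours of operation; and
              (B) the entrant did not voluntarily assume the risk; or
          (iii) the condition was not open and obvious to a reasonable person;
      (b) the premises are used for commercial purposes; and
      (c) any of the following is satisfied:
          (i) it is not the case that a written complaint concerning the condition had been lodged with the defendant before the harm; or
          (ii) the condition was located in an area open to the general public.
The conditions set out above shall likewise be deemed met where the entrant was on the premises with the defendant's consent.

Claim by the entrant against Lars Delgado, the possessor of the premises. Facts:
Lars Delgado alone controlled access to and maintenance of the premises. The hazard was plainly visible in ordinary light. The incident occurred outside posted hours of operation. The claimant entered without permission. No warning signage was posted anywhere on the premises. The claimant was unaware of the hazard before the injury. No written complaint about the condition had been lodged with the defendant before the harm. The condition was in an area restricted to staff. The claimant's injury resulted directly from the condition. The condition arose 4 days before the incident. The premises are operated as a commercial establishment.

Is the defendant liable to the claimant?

(a) no signage posted — satisfied.
(b) condition ≥10 days old — not satisfied.
(1): T AND F → false.
(i) not (exclusive control) — fails.
(A) during posted hours — not satisfied.
(B) no assumed risk — holds.
(ii): F AND T → false.
(iii) not open/obvious — not met.
So (a) is not satisfied (F OR F OR F).
(b) commercial use — satisfied.
(i) not (complaint lodged) — holds.
(ii) public area — not satisfied.
(c): T OR F → true.
(2) = F AND T AND T = false.
Overall = F OR F = false.
Exception (consent to enter) — not satisfied.
Result: main false OR exception false → false.

No — not liable.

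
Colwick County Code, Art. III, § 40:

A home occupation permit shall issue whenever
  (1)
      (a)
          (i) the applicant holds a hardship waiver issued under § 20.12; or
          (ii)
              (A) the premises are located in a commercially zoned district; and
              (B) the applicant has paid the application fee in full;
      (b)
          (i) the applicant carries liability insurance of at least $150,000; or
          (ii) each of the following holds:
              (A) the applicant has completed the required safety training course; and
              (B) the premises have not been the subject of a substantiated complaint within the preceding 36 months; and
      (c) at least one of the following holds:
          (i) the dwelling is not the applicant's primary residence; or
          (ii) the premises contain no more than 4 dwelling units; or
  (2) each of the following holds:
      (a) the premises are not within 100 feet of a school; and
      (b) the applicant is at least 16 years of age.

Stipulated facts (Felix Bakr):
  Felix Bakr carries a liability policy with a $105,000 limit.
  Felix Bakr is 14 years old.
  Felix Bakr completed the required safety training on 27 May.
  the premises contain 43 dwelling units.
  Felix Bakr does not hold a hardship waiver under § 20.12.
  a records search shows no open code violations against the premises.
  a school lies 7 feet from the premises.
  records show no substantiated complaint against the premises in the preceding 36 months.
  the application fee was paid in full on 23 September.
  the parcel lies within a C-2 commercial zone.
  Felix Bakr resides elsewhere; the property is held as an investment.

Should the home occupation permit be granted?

Yes — granted.

(i) hardship waiver — fails.
(A) commercially zoned — satisfied.
(B) fee paid — satisfied.
(ii): T AND T → true.
So (a) is satisfied (F OR T).
(i) insurance ≥ $150,000 — fails.
(A) safety training — met.
(B) no complaint in 36 mo. — met.
(ii): T AND T → true.
(b) = F OR T = true.
(i) not (primary residence) — satisfied.
(ii) ≤ 4 units — not satisfied.
(c): T OR F → true.
(1) = T AND T AND T = true.
(a) ≥100 ft from school — not satisfied.
(b) age ≥ 16 — not satisfied.
So (2) is not satisfied (F AND F).
Overall: T OR F → true.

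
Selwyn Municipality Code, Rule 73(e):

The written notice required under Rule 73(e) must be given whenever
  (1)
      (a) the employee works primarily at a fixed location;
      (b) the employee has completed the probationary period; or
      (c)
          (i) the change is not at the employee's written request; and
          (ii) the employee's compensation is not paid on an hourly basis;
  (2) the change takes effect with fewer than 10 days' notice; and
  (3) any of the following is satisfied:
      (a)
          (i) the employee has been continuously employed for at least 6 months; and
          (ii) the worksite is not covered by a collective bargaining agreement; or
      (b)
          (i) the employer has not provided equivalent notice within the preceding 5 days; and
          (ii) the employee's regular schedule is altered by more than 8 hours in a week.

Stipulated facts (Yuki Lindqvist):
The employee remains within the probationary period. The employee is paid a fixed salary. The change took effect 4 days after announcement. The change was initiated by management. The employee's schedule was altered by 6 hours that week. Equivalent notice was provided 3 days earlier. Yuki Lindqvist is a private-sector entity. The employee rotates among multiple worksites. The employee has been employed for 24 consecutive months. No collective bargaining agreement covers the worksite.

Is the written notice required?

Yes — required.

(a) fixed location — fails.
(b) past probation — not met.
(i) not employee-requested — satisfied.
(ii) not (hourly-paid) — holds.
(c) = T AND T = true.
(1) = F OR F OR T = true.
(2) < 10 days' notice — met.
(i) tenure ≥ 6 mo. — holds.
(ii) no CBA — holds.
(a) = T AND T = true.
(i) no recent notice — not satisfied.
(ii) schedule shift > 8h — not met.
(b): F AND F → false.
(3): T OR F → true.
So Overall is satisfied (T AND T AND T).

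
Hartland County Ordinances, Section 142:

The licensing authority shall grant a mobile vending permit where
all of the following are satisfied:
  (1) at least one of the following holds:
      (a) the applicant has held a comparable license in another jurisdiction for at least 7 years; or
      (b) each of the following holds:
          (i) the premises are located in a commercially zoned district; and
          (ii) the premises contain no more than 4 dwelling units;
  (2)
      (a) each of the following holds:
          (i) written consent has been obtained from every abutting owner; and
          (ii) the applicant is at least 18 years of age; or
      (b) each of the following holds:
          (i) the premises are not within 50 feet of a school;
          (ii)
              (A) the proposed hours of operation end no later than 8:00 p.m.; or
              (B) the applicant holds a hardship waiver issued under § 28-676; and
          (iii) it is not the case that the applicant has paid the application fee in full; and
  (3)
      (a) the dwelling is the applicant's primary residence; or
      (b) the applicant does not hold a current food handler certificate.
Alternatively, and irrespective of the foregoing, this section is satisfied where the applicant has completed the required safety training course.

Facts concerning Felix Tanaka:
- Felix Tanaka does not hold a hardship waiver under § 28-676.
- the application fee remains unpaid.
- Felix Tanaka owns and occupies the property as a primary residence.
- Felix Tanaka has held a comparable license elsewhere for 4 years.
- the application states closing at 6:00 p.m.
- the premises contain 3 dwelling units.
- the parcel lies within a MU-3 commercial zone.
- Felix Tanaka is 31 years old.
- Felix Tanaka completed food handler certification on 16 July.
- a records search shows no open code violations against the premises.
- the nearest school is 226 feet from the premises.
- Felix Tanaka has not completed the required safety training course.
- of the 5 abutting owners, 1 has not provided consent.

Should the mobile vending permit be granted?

Yes — granted.

(a) prior license ≥ 7 yr — not met.
(i) commercially zoned — holds.
(ii) ≤ 4 units — satisfied.
(b): T AND T → true.
(1) = F OR T = true.
(i) all abutters consent — fails.
(ii) age ≥ 18 — met.
(a): F AND T → false.
(i) ≥50 ft from school — met.
(A) closes by 8 p.m. — holds.
(B) hardship waiver — fails.
(ii) = T OR F = true.
(iii) not (fee paid) — satisfied.
So (b) is satisfied (T AND T AND T).
(2): F OR T → true.
(a) primary residence — satisfied.
(b) not (food handler cert.) — not satisfied.
So (3) is satisfied (T OR F).
Overall = T AND T AND T = true.
Exception (safety training) — not satisfied.
Result: main true OR exception false → true.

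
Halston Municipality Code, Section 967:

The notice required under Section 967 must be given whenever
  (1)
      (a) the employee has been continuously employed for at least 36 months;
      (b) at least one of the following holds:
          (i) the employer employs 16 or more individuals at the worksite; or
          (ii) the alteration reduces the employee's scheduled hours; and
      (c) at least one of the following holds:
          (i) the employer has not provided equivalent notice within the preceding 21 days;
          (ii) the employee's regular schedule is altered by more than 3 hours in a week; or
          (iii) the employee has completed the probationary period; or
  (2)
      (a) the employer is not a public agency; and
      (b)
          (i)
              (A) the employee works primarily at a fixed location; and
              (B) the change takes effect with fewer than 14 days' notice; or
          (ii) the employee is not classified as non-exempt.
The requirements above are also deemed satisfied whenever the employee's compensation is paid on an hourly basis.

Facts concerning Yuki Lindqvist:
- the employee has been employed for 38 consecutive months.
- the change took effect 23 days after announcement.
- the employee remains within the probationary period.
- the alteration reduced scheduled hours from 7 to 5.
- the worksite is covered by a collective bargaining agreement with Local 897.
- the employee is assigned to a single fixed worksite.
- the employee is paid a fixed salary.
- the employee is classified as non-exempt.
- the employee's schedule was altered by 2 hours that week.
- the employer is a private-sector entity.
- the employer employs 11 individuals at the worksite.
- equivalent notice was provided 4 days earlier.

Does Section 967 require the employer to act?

No — not required.

(a) tenure ≥ 36 mo. — met.
(i) ≥ 16 at site — fails.
(ii) hours reduced — holds.
(b) = F OR T = true.
(i) no recent notice — not met.
(ii) schedule shift > 3h — not met.
(iii) past probation — not met.
So (c) is not satisfied (F OR F OR F).
(1): T AND T AND F → false.
(a) not (public agency) — met.
(A) fixed location — met.
(B) < 14 days' notice — not satisfied.
(i): T AND F → false.
(ii) not (non-exempt) — fails.
So (b) is not satisfied (F OR F).
(2): T AND F → false.
Overall = F OR F = false.
Exception (hourly-paid) — not satisfied.
Result: main false OR exception false → false.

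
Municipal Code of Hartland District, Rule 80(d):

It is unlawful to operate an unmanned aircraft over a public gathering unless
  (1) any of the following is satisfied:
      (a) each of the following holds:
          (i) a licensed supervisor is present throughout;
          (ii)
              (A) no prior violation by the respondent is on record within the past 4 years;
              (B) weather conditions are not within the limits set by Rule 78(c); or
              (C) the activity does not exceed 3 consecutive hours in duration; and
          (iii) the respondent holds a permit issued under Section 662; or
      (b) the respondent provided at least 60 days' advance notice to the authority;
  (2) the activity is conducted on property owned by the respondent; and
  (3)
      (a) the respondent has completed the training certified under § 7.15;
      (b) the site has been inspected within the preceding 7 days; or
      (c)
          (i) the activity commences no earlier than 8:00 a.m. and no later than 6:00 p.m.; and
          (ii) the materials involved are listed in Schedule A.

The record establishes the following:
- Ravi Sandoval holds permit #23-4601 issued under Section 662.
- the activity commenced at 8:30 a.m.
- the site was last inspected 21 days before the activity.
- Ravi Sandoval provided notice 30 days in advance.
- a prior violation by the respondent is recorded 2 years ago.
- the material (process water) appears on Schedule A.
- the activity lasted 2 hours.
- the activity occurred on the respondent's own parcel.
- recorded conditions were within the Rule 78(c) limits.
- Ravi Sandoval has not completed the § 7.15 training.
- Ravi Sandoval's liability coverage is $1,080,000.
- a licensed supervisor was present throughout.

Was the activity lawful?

Yes — lawful.

(i) supervisor present — holds.
(A) no prior violation — not satisfied.
(B) not (weather ok) — fails.
(C) ≤ 3 hrs duration — satisfied.
So (ii) is satisfied (F OR F OR T).
(iii) holds permit — satisfied.
(a) = T AND T AND T = true.
(b) ≥60 days' notice — not met.
So (1) is satisfied (T OR F).
(2) own property — met.
(a) training certified — not met.
(b) site inspected — not met.
(i) start within hours — satisfied.
(ii) Schedule A material — holds.
(c): T AND T → true.
(3): F OR F OR T → true.
Overall: T AND T AND T → true.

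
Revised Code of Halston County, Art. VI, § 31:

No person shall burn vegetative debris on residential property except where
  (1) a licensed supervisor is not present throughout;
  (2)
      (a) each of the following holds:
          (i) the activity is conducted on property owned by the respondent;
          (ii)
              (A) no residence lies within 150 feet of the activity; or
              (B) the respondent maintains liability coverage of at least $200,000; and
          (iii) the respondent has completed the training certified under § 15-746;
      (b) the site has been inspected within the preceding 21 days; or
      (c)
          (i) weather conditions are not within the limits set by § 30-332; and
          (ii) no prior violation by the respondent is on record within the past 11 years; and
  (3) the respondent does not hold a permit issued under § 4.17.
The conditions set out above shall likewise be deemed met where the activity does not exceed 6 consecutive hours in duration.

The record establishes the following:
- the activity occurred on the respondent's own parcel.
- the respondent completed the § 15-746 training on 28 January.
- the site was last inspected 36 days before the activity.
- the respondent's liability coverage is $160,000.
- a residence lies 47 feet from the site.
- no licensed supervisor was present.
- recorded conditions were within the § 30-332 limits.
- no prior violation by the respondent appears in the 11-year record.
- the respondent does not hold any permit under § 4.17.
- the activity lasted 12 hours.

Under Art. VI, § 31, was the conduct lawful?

(1) not (supervisor present) — met.
(i) own property — satisfied.
(A) no residence in 150 ft — fails.
(B) coverage ≥ $200,000 — not met.
So (ii) is not satisfied (F OR F).
(iii) training certified — satisfied.
(a): T AND F AND T → false.
(b) site inspected — not satisfied.
(i) not (weather ok) — not satisfied.
(ii) no prior violation — holds.
(c): F AND T → false.
(2): F OR F OR F → false.
(3) not (holds permit) — satisfied.
So Overall is not satisfied (T AND F AND T).
Exception (≤ 6 hrs duration) — not satisfied.
Result: main false OR exception false → false.

No — unlawful.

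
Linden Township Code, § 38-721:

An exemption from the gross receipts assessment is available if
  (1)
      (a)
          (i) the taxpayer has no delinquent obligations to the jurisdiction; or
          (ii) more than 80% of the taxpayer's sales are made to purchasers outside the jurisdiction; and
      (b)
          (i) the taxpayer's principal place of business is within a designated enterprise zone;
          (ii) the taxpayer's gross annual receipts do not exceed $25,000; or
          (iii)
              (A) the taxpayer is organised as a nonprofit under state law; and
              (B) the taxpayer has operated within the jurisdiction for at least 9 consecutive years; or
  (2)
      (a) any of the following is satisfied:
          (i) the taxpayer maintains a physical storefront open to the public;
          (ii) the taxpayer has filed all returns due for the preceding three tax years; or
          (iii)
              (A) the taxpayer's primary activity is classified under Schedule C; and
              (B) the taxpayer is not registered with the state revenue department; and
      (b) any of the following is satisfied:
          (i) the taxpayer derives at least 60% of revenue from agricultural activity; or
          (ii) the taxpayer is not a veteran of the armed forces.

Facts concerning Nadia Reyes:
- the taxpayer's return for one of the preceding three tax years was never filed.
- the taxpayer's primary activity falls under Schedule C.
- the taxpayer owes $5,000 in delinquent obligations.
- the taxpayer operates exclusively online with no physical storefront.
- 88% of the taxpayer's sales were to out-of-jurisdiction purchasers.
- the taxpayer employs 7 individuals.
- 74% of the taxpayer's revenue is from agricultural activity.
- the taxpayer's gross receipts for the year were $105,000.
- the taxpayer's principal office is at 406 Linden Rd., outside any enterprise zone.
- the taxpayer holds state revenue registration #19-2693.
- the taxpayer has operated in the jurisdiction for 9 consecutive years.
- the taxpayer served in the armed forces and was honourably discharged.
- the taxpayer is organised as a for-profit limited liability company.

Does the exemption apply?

(i) no delinquency — not met.
(ii) >80% out-of-jur. sales — met.
So (a) is satisfied (F OR T).
(i) in enterprise zone — fails.
(ii) receipts ≤ $25,000 — not satisfied.
(A) nonprofit — not satisfied.
(B) ≥ 9 yrs in jurisdiction — holds.
So (iii) is not satisfied (F AND T).
(b): F OR F OR F → false.
So (1) is not satisfied (T AND F).
(i) has storefront — not satisfied.
(ii) returns current — fails.
(A) Schedule C activity — satisfied.
(B) not (state-registered) — not satisfied.
(iii) = T AND F = false.
(a): F OR F OR F → false.
(i) ≥60% agricultural — holds.
(ii) not (veteran) — fails.
So (b) is satisfied (T OR F).
(2): F AND T → false.
So Overall is not satisfied (F OR F).

No — not exempt.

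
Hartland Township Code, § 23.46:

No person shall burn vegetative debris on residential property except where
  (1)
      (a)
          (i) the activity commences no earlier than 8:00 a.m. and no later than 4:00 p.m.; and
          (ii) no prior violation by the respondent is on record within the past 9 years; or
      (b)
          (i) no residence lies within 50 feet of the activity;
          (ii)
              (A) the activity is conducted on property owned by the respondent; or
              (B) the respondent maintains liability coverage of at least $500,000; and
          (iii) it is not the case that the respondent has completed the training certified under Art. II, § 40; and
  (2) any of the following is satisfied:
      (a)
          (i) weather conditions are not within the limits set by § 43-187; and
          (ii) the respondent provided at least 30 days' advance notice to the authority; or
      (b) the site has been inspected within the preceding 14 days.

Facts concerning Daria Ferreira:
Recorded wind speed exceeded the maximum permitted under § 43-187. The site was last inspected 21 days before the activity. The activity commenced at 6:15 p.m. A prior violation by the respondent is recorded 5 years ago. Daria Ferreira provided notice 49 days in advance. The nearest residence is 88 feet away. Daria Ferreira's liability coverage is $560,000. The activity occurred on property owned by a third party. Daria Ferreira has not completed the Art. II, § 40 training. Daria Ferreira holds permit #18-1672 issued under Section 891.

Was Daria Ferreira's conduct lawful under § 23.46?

Yes — lawful.

(i) start within hours — not met.
(ii) no prior violation — fails.
So (a) is not satisfied (F AND F).
(i) no residence in 50 ft — satisfied.
(A) own property — not met.
(B) coverage ≥ $500,000 — satisfied.
(ii) = F OR T = true.
(iii) not (training certified) — met.
(b) = T AND T AND T = true.
(1): F OR T → true.
(i) not (weather ok) — holds.
(ii) ≥30 days' notice — holds.
(a): T AND T → true.
(b) site inspected — not satisfied.
(2) = T OR F = true.
Overall: T AND T → true.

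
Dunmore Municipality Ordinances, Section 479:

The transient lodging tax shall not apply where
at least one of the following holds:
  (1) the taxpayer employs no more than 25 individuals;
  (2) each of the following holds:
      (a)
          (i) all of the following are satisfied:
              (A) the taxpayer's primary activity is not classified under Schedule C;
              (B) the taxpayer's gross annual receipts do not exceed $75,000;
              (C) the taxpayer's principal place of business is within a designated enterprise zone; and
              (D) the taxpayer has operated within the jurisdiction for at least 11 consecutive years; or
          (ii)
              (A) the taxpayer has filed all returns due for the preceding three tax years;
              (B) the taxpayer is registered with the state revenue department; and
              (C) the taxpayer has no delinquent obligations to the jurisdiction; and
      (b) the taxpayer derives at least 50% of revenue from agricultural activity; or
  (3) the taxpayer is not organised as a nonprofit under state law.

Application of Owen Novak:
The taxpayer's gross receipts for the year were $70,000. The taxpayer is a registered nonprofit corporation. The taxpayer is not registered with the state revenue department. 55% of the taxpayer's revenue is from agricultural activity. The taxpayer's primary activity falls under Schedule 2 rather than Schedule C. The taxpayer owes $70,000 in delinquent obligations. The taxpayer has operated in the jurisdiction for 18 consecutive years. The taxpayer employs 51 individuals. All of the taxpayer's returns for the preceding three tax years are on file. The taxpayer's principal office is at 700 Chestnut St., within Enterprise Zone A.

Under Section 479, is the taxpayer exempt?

(1) ≤ 25 employees — not met.
(A) not (Schedule C activity) — met.
(B) receipts ≤ $75,000 — met.
(C) in enterprise zone — met.
(D) ≥ 11 yrs in jurisdiction — satisfied.
(i): T AND T AND T AND T → true.
(A) returns current — met.
(B) state-registered — not met.
(C) no delinquency — not met.
So (ii) is not satisfied (T AND F AND F).
(a): T OR F → true.
(b) ≥50% agricultural — satisfied.
(2): T AND T → true.
(3) not (nonprofit) — not satisfied.
Overall: F OR T OR F → true.

Yes — exempt.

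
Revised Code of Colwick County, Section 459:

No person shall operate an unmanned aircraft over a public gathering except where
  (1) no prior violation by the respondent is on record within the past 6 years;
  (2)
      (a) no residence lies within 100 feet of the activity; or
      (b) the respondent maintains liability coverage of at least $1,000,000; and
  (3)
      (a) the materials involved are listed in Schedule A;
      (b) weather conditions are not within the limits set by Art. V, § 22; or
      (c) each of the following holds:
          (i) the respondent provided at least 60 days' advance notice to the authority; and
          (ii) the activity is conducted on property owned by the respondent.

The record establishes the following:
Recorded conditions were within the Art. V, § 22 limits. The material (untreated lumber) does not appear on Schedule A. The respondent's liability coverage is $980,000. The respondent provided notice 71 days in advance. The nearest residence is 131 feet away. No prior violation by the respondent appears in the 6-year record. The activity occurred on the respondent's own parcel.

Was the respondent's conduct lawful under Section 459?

Yes — lawful.

(1) no prior violation — satisfied.
(a) no residence in 100 ft — satisfied.
(b) coverage ≥ $1,000,000 — not satisfied.
So (2) is satisfied (T OR F).
(a) Schedule A material — fails.
(b) not (weather ok) — fails.
(i) ≥60 days' notice — met.
(ii) own property — satisfied.
(c): T AND T → true.
(3) = F OR F OR T = true.
Overall = T AND T AND T = true.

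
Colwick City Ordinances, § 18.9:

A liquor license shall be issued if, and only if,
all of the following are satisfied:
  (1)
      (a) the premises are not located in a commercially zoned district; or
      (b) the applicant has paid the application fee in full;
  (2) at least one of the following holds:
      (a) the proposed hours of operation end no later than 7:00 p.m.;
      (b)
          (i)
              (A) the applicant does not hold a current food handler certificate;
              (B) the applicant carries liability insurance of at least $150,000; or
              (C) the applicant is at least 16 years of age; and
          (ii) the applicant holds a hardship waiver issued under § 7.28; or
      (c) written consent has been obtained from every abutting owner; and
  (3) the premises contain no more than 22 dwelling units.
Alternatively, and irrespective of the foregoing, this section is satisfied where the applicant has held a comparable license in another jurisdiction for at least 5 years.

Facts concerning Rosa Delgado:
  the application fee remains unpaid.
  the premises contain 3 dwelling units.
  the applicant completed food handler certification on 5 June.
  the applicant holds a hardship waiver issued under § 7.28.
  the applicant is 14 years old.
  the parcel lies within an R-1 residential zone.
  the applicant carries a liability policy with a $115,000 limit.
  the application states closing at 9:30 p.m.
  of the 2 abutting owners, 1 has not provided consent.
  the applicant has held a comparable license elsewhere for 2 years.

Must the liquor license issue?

(a) not (commercially zoned) — met.
(b) fee paid — fails.
(1) = T OR F = true.
(a) closes by 7 p.m. — not met.
(A) not (food handler cert.) — not satisfied.
(B) insurance ≥ $150,000 — not satisfied.
(C) age ≥ 16 — fails.
(i): F OR F OR F → false.
(ii) hardship waiver — holds.
(b): F AND T → false.
(c) all abutters consent — not met.
(2): F OR F OR F → false.
(3) ≤ 22 units — satisfied.
Overall: T AND F AND T → false.
Exception (prior license ≥ 5 yr) — not satisfied.
Result: main false OR exception false → false.

No — denied.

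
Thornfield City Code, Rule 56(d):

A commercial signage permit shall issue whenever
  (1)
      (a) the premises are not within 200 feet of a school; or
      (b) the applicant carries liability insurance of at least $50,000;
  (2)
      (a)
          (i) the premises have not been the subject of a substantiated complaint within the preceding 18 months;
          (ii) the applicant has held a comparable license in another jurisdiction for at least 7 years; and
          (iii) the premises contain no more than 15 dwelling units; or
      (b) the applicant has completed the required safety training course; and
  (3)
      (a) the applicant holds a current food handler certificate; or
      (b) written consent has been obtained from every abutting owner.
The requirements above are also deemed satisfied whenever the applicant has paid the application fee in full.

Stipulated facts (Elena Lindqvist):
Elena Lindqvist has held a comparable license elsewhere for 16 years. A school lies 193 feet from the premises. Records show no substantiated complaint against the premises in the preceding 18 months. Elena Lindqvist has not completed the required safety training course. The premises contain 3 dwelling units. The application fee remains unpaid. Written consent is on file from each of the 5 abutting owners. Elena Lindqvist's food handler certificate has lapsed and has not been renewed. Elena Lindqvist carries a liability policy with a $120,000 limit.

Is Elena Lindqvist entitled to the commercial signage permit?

(a) ≥200 ft from school — not met.
(b) insurance ≥ $50,000 — met.
(1) = F OR T = true.
(i) no complaint in 18 mo. — holds.
(ii) prior license ≥ 7 yr — satisfied.
(iii) ≤ 15 units — met.
(a): T AND T AND T → true.
(b) safety training — not satisfied.
So (2) is satisfied (T OR F).
(a) food handler cert. — not met.
(b) all abutters consent — satisfied.
(3) = F OR T = true.
So Overall is satisfied (T AND T AND T).
Exception (fee paid) — not satisfied.
Result: main true OR exception false → true.

Yes — granted.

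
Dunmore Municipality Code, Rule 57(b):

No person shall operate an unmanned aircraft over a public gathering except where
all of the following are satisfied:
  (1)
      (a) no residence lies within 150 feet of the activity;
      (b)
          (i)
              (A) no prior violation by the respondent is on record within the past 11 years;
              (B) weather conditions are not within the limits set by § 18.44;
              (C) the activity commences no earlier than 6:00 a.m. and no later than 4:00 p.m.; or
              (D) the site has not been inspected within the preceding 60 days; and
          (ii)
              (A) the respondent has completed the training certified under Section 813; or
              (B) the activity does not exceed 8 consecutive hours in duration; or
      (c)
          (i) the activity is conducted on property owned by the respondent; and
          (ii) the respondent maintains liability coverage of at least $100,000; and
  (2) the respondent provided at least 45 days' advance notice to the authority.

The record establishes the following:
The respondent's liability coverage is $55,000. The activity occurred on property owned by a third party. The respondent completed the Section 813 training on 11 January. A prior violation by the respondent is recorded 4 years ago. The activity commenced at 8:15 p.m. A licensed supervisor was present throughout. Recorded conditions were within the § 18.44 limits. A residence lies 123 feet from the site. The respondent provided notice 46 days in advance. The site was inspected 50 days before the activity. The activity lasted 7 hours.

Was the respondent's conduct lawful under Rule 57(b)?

No — unlawful.

(a) no residence in 150 ft — not met.
(A) no prior violation — not met.
(B) not (weather ok) — fails.
(C) start within hours — not met.
(D) not (site inspected) — not met.
(i): F OR F OR F OR F → false.
(A) training certified — holds.
(B) ≤ 8 hrs duration — met.
So (ii) is satisfied (T OR T).
So (b) is not satisfied (F AND T).
(i) own property — not met.
(ii) coverage ≥ $100,000 — not met.
(c): F AND F → false.
(1): F OR F OR F → false.
(2) ≥45 days' notice — satisfied.
So Overall is not satisfied (F AND T).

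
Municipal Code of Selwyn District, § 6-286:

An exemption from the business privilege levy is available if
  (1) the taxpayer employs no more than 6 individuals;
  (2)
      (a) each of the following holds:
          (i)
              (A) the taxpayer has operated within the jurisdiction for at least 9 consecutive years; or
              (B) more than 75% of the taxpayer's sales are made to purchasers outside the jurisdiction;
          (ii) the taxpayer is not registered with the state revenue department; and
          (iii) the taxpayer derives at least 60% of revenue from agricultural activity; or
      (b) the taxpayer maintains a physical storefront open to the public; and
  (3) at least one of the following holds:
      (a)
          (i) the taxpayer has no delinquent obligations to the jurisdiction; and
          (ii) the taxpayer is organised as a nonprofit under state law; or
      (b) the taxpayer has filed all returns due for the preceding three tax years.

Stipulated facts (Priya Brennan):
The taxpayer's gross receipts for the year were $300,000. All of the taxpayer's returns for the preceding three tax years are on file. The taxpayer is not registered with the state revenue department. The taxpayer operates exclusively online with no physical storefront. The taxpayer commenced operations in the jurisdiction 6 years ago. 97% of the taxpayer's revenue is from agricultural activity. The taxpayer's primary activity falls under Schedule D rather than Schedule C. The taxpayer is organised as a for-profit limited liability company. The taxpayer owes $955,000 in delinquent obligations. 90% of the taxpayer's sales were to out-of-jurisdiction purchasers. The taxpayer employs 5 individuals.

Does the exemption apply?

Yes — exempt.

(1) ≤ 6 employees — satisfied.
(A) ≥ 9 yrs in jurisdiction — not satisfied.
(B) >75% out-of-jur. sales — satisfied.
(i): F OR T → true.
(ii) not (state-registered) — satisfied.
(iii) ≥60% agricultural — holds.
(a) = T AND T AND T = true.
(b) has storefront — not met.
(2) = T OR F = true.
(i) no delinquency — fails.
(ii) nonprofit — not satisfied.
So (a) is not satisfied (F AND F).
(b) returns current — met.
So (3) is satisfied (F OR T).
Overall = T AND T AND T = true.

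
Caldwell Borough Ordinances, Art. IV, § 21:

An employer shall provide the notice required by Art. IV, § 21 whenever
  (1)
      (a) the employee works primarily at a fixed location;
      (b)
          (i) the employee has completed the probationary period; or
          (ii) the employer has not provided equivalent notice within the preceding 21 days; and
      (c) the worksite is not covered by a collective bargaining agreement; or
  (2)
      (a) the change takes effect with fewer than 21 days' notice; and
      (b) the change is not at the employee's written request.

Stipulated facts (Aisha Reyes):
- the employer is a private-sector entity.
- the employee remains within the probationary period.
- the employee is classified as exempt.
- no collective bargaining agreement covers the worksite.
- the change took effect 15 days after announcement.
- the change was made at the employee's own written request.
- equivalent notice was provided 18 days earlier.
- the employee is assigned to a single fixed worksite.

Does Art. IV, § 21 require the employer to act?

(a) fixed location — satisfied.
(i) past probation — fails.
(ii) no recent notice — fails.
(b): F OR F → false.
(c) no CBA — met.
(1): T AND F AND T → false.
(a) < 21 days' notice — met.
(b) not employee-requested — not met.
(2) = T AND F = false.
Overall = F OR F = false.

No — not required.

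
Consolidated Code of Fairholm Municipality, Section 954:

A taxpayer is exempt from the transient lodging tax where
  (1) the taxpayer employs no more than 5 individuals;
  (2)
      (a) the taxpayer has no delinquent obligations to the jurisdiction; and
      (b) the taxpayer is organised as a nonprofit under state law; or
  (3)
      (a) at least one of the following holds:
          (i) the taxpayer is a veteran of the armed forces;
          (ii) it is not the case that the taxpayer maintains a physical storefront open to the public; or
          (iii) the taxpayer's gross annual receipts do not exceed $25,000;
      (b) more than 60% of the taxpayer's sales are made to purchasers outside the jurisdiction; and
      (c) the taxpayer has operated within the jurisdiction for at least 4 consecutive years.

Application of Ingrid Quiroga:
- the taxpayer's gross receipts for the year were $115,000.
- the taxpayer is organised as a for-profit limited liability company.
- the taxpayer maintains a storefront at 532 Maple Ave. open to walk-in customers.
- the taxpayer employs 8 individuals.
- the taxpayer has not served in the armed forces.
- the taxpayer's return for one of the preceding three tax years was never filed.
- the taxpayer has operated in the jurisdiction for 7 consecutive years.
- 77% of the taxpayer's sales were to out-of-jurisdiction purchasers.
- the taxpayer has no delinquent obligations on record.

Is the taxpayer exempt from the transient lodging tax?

No — not exempt.

(1) ≤ 5 employees — not met.
(a) no delinquency — satisfied.
(b) nonprofit — fails.
(2): T AND F → false.
(i) veteran — not met.
(ii) not (has storefront) — fails.
(iii) receipts ≤ $25,000 — not satisfied.
So (a) is not satisfied (F OR F OR F).
(b) >60% out-of-jur. sales — met.
(c) ≥ 4 yrs in jurisdiction — satisfied.
(3) = F AND T AND T = false.
So Overall is not satisfied (F OR F OR F).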